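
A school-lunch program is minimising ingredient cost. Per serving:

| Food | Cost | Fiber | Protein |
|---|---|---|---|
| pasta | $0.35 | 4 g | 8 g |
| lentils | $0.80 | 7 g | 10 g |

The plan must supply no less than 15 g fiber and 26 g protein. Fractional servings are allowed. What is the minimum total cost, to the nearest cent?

The cheapest plan sits at a corner of the feasible region — with two constraints it uses at most two foods.
pasta only: max(15/4, 26/8) = 3.75 servings → $1.31.
lentils only: max(15/7, 26/10) = 2.6 servings → $2.08.
pasta + lentils with both tight: 2 servings and 1 serving → $1.50.
Cheapest feasible corner: $1.31.

$1.31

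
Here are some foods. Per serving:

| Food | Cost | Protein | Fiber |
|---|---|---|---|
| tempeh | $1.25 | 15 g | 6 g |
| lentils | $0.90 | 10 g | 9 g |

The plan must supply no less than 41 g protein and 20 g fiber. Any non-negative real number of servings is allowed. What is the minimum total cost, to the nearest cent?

Check every corner: each single food scaled to meet both minima, and each pair solved so both constraints bind.
tempeh only: max(41/15, 20/6) = 3.333 servings → $4.17.
lentils only: max(41/10, 20/9) = 4.1 servings → $3.69.
tempeh + lentils with both tight: 2.253 servings and 0.72 servings → $3.46.
So the least-cost plan costs $3.46.

$3.46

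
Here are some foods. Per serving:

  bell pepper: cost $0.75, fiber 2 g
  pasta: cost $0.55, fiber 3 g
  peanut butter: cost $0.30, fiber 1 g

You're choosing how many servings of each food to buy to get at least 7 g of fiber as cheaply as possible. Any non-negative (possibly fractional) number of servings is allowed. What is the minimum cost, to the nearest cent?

Cost per g of fiber: pasta $0.1833, peanut butter $0.3000, bell pepper $0.3750.
With no serving limits, use only pasta: 7 g / 3 g = 2.333 servings × $0.55 = $1.28.

$1.28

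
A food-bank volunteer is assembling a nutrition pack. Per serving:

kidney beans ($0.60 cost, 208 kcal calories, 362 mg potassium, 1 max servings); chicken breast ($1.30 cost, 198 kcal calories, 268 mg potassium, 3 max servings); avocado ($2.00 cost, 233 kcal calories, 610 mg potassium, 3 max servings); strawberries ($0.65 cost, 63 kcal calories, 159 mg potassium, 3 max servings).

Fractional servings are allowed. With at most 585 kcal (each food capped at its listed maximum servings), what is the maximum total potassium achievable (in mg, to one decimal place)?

Potassium per kcal: avocado 2.618, strawberries 2.524, kidney beans 1.74, chicken breast 1.354.
Take 2.511 servings of avocado: uses 585 kcal, +1531.5 mg potassium (running total 1531.5 mg).
Filling greedily by potassium-per-kcal is optimal for one linear limit, giving 1531.5 mg.

1531.5 mg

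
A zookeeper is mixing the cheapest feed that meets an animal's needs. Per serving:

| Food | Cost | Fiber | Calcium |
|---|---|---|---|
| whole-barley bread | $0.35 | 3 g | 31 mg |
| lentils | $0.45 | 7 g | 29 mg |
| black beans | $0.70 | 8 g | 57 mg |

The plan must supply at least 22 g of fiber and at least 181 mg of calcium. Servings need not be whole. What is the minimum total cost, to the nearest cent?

$2.15

An LP optimum is at a vertex; with two nutrient constraints at most two foods are used. Check each candidate.
whole-barley bread only: max(22/3, 181/31) = 7.333 servings → $2.57.
lentils only: max(22/7, 181/29) = 6.241 servings → $2.81.
black beans only: max(22/8, 181/57) = 3.175 servings → $2.22.
whole-barley bread + lentils with both tight: 4.838 servings and 1.069 servings → $2.17.
whole-barley bread + black beans with both tight: 2.519 servings and 1.805 servings → $2.15.
lentils + black beans: the both-tight solution has a negative serving — not a feasible corner.
So the least-cost plan costs $2.15.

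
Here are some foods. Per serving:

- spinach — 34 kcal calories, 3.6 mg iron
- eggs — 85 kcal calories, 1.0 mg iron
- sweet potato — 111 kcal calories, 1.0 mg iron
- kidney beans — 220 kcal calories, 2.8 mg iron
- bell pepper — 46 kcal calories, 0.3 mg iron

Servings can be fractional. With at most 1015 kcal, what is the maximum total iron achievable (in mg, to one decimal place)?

Iron per kcal: spinach 0.1059, kidney beans 0.01273, eggs 0.01176, sweet potato 0.009009, bell pepper 0.006522.
With no serving limits, spend the whole calories allowance on spinach: 1015 kcal / 34 kcal × 3.6 mg = 107.5 mg.

107.5 mg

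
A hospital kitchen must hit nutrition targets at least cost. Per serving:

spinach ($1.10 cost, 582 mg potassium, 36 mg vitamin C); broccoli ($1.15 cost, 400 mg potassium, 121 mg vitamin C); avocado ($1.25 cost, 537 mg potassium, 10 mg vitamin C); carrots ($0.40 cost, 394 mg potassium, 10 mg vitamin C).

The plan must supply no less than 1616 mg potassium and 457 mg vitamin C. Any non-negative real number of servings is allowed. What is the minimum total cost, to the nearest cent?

Check every corner: each single food scaled to meet both minima, and each pair solved so both constraints bind.
spinach only: max(1616/582, 457/36) = 12.69 servings → $13.96.
broccoli only: max(1616/400, 457/121) = 4.04 servings → $4.65.
avocado only: max(1616/537, 457/10) = 45.7 servings → $57.12.
carrots only: max(1616/394, 457/10) = 45.7 servings → $18.28.
spinach + broccoli with both tight: 0.2273 servings and 3.709 servings → $4.52.
spinach + avocado: the both-tight solution has a negative serving — not a feasible corner.
spinach + carrots: intersection lies outside the first quadrant.
broccoli + avocado with both tight: 3.76 servings and 0.2089 servings → $4.58.
broccoli + carrots with both tight: 3.753 servings and 0.2916 servings → $4.43.
avocado + carrots with both targets exact would need a negative amount; discard.
So the least-cost plan costs $4.43.

$4.43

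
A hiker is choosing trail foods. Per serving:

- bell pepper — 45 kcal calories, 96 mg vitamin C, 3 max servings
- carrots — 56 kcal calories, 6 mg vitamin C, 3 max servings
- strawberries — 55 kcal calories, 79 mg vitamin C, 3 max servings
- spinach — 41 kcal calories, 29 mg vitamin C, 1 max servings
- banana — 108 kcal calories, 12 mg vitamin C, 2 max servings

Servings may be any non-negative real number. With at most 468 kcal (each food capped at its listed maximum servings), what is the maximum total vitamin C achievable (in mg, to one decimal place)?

568.1 mg

Vitamin C per kcal: bell pepper 2.133, strawberries 1.436, spinach 0.7073, banana 0.1111, carrots 0.1071.
Take 3 servings of bell pepper: uses 135 kcal, +288.0 mg vitamin C (running total 288.0 mg).
Take 3 servings of strawberries: uses 165 kcal, +237.0 mg vitamin C (running total 525.0 mg).
Take 1 serving of spinach: uses 41 kcal, +29.0 mg vitamin C (running total 554.0 mg).
Take 1.176 servings of banana: uses 127 kcal, +14.1 mg vitamin C (running total 568.1 mg).
Filling greedily by vitamin C-per-kcal is optimal for one linear limit, giving 568.1 mg.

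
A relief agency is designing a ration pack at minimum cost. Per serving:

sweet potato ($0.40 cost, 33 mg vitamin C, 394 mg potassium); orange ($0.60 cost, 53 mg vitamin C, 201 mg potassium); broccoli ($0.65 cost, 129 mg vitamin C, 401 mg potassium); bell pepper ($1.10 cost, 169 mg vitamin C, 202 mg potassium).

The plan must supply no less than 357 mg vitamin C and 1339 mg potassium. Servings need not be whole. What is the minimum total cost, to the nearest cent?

sweet potato only: max(357/33, 1339/394) = 10.82 servings → $4.33.
orange only: max(357/53, 1339/201) = 6.736 servings → $4.04.
broccoli only: max(357/129, 1339/401) = 3.339 servings → $2.17.
bell pepper only: max(357/169, 1339/202) = 6.629 servings → $7.29.
sweet potato + orange with both targets exact would need a negative amount; discard.
sweet potato + broccoli with both tight: 0.7867 servings and 2.566 servings → $1.98.
sweet potato + bell pepper with both tight: 2.573 servings and 1.61 servings → $2.80.
orange + broccoli with both tight: 6.325 servings and 0.1689 servings → $3.90.
orange + bell pepper with both tight: 6.628 servings and 0.03396 servings → $4.01.
broccoli + bell pepper with both targets exact would need a negative amount; discard.
Cheapest feasible corner: $1.98.

$1.98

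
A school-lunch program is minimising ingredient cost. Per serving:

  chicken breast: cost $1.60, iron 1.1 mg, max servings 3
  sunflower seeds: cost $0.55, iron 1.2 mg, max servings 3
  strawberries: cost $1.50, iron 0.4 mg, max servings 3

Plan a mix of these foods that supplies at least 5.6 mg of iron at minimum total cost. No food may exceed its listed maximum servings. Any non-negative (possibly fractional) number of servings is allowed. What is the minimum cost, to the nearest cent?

Cost per mg of iron: sunflower seeds $0.4583, chicken breast $1.4545, strawberries $3.7500.
Take 3 servings of sunflower seeds: +3.6 mg iron for $1.65 (total $1.65, still need 2.0 mg).
Take 1.818 servings of chicken breast: +2.0 mg iron for $2.91 (total $4.56, still need 0.0 mg).
Filling from the cheapest source first is optimal under one linear minimum: $4.56.

$4.56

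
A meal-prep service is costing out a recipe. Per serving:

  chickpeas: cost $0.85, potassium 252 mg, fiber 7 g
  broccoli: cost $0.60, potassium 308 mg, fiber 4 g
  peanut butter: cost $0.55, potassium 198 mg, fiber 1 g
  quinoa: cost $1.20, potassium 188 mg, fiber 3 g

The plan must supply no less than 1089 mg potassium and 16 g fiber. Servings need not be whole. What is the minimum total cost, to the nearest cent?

$2.30

For a min-cost LP with two ≥-constraints, a basic feasible solution has at most two positive variables.
chickpeas only: max(1089/252, 16/7) = 4.321 servings → $3.67.
broccoli only: max(1089/308, 16/4) = 4 servings → $2.40.
peanut butter only: max(1089/198, 16/1) = 16 servings → $8.80.
quinoa only: max(1089/188, 16/3) = 5.793 servings → $6.95.
chickpeas + broccoli with both tight: 0.4983 servings and 3.128 servings → $2.30.
chickpeas + peanut butter with both tight: 1.833 servings and 3.167 servings → $3.30.
chickpeas + quinoa: the both-tight solution has a negative serving — not a feasible corner.
broccoli + peanut butter with both targets exact would need a negative amount; discard.
broccoli + quinoa with both tight: 1.506 servings and 3.326 servings → $4.89.
peanut butter + quinoa with both tight: 0.6379 servings and 5.121 servings → $6.50.
Cheapest feasible corner: $2.30.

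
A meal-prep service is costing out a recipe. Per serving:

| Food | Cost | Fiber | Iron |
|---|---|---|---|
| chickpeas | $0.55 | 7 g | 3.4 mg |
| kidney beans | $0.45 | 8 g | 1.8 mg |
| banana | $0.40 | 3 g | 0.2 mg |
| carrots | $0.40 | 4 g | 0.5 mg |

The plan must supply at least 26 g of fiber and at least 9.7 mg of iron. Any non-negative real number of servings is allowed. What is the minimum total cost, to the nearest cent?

$1.79

Compare the cost at each extreme point of the feasible region.
chickpeas only: max(26/7, 9.7/3.4) = 3.714 servings → $2.04.
kidney beans only: max(26/8, 9.7/1.8) = 5.389 servings → $2.42.
banana only: max(26/3, 9.7/0.2) = 48.5 servings → $19.40.
carrots only: max(26/4, 9.7/0.5) = 19.4 servings → $7.76.
chickpeas + kidney beans with both tight: 2.11 servings and 1.404 servings → $1.79.
chickpeas + banana with both tight: 2.716 servings and 2.33 servings → $2.43.
chickpeas + carrots with both tight: 2.554 servings and 2.03 servings → $2.22.
kidney beans + banana with both targets exact would need a negative amount; discard.
kidney beans + carrots: intersection lies outside the first quadrant.
banana + carrots: the both-tight solution has a negative serving — not a feasible corner.
The minimum over all feasible corners is $1.79.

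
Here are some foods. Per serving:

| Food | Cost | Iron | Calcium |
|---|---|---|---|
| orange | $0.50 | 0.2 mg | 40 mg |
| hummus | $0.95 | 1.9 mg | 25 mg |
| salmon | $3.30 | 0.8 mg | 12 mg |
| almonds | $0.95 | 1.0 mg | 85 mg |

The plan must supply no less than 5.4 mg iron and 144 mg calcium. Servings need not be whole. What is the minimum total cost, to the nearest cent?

$3.16

The cheapest plan sits at a corner of the feasible region — with two constraints it uses at most two foods.
orange only: max(5.4/0.2, 144/40) = 27 servings → $13.50.
hummus only: max(5.4/1.9, 144/25) = 5.76 servings → $5.47.
salmon only: max(5.4/0.8, 144/12) = 12 servings → $39.60.
almonds only: max(5.4/1.0, 144/85) = 5.4 servings → $5.13.
orange + hummus with both tight: 1.952 servings and 2.637 servings → $3.48.
orange + salmon with both tight: 1.703 servings and 6.324 servings → $21.72.
orange + almonds: the both-tight solution has a negative serving — not a feasible corner.
hummus + salmon: the both-tight solution has a negative serving — not a feasible corner.
hummus + almonds with both tight: 2.308 servings and 1.015 servings → $3.16.
salmon + almonds with both tight: 5.625 servings and 0.9 servings → $19.42.
Cheapest feasible corner: $3.16.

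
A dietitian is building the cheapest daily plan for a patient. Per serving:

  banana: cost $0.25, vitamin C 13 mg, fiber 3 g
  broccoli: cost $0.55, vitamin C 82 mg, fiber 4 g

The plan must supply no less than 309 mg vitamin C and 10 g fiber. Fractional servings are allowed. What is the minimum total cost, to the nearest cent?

$2.07

banana only: max(309/13, 10/3) = 23.77 servings → $5.94.
broccoli only: max(309/82, 10/4) = 3.768 servings → $2.07.
banana + broccoli with both targets exact would need a negative amount; discard.
So the least-cost plan costs $2.07.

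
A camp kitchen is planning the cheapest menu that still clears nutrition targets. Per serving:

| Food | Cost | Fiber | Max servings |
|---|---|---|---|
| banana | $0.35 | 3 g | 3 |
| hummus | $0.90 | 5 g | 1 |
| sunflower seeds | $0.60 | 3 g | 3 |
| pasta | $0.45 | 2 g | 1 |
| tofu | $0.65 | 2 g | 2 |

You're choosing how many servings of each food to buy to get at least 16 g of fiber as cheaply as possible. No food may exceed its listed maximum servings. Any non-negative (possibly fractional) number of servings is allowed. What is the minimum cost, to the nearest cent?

$2.35

Cost per g of fiber: banana $0.1167, hummus $0.1800, sunflower seeds $0.2000, pasta $0.2250, tofu $0.3250.
Take 3 servings of banana: +9.0 g fiber for $1.05 (total $1.05, still need 7.0 g).
Take 1 serving of hummus: +5.0 g fiber for $0.90 (total $1.95, still need 2.0 g).
Take 0.6667 servings of sunflower seeds: +2.0 g fiber for $0.40 (total $2.35, still need 0.0 g).
Greedy by cheapest-per-g is optimal for a single linear constraint, so the minimum cost is $2.35.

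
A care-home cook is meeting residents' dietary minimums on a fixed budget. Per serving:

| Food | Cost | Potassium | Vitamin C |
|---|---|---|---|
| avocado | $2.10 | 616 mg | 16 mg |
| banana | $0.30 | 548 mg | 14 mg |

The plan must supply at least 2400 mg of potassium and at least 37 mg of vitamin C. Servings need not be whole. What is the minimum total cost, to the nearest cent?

$1.31

Minimising a linear cost over {potassium ≥ 2400, vitamin C ≥ 37, servings ≥ 0} — the optimum is at a vertex, using one or two foods.
avocado only: max(2400/616, 37/16) = 3.896 servings → $8.18.
banana only: max(2400/548, 37/14) = 4.38 servings → $1.31.
avocado + banana: intersection lies outside the first quadrant.
So the least-cost plan costs $1.31.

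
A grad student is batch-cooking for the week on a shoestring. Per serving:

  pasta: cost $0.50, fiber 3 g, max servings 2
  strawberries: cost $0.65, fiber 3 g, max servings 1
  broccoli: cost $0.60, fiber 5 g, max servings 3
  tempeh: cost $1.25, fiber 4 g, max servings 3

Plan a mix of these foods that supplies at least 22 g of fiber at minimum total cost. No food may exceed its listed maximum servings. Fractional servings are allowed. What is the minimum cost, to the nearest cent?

Cost per g of fiber: broccoli $0.1200, pasta $0.1667, strawberries $0.2167, tempeh $0.3125.
Take 3 servings of broccoli: +15.0 g fiber for $1.80 (total $1.80, still need 7.0 g).
Take 2 servings of pasta: +6.0 g fiber for $1.00 (total $2.80, still need 1.0 g).
Take 0.3333 servings of strawberries: +1.0 g fiber for $0.22 (total $3.02, still need 0.0 g).
Greedy by cheapest-per-g is optimal for a single linear constraint, so the minimum cost is $3.02.

$3.02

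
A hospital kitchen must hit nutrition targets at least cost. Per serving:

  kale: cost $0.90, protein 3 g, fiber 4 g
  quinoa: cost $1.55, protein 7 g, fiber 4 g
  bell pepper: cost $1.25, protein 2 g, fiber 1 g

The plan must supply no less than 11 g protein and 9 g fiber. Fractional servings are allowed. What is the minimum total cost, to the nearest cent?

Check every corner: each single food scaled to meet both minima, and each pair solved so both constraints bind.
kale only: max(11/3, 9/4) = 3.667 servings → $3.30.
quinoa only: max(11/7, 9/4) = 2.25 servings → $3.49.
bell pepper only: max(11/2, 9/1) = 9 servings → $11.25.
kale + quinoa with both tight: 1.188 servings and 1.062 servings → $2.72.
kale + bell pepper with both tight: 1.4 servings and 3.4 servings → $5.51.
quinoa + bell pepper: intersection lies outside the first quadrant.
The minimum over all feasible corners is $2.72.

$2.72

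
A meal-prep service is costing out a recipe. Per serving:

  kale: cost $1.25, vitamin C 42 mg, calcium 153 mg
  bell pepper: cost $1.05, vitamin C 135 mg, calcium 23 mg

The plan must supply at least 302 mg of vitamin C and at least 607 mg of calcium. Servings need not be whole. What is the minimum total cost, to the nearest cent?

Minimising a linear cost over {vitamin C ≥ 302, calcium ≥ 607, servings ≥ 0} — the optimum is at a vertex, using one or two foods.
kale only: max(302/42, 607/153) = 7.19 servings → $8.99.
bell pepper only: max(302/135, 607/23) = 26.39 servings → $27.71.
kale + bell pepper with both tight: 3.809 servings and 1.052 servings → $5.87.
The minimum over all feasible corners is $5.87.

$5.87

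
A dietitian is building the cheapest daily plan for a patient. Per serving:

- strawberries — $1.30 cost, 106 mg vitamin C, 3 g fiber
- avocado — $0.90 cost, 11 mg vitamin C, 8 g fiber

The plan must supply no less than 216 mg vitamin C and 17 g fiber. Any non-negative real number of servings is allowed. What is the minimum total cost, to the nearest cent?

A basic optimal solution has at most two foods positive. Try each food alone and each pair with both targets met exactly.
strawberries only: max(216/106, 17/3) = 5.667 servings → $7.37.
avocado only: max(216/11, 17/8) = 19.64 servings → $17.67.
strawberries + avocado with both tight: 1.891 servings and 1.416 servings → $3.73.
The minimum over all feasible corners is $3.73.

$3.73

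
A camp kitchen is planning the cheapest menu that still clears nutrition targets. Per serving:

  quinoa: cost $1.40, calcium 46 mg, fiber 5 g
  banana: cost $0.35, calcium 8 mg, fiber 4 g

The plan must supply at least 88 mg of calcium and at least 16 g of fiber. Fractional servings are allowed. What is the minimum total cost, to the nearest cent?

A basic optimal solution has at most two foods positive. Try each food alone and each pair with both targets met exactly.
quinoa only: max(88/46, 16/5) = 3.2 servings → $4.48.
banana only: max(88/8, 16/4) = 11 servings → $3.85.
quinoa + banana with both tight: 1.556 servings and 2.056 servings → $2.90.
The minimum over all feasible corners is $2.90.

$2.90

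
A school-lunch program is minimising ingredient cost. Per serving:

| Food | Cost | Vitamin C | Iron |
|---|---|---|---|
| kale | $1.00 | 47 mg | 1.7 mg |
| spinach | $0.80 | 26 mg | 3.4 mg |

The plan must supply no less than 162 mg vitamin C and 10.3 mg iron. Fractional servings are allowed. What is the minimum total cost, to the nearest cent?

At the optimum either one food covers both requirements or two foods hit both targets exactly; no other combination can be cheaper.
kale only: max(162/47, 10.3/1.7) = 6.059 servings → $6.06.
spinach only: max(162/26, 10.3/3.4) = 6.231 servings → $4.98.
kale + spinach with both tight: 2.448 servings and 1.805 servings → $3.89.
Cheapest feasible corner: $3.89.

$3.89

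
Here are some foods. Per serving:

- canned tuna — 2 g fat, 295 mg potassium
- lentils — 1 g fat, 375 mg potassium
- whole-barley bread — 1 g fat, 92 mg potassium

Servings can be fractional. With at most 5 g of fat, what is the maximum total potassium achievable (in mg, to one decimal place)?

Potassium per g fat: lentils 375, canned tuna 147.5, whole-barley bread 92.
With no serving limits, spend the whole fat allowance on lentils: 5 g / 1 g × 375 mg = 1875.0 mg.

1875.0 mg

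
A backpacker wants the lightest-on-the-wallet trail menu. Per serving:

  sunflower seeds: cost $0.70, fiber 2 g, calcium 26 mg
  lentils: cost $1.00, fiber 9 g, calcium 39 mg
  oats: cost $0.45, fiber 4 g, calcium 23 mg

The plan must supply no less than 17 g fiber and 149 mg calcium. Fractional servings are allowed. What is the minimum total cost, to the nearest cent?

$2.92

A basic optimal solution has at most two foods positive. Try each food alone and each pair with both targets met exactly.
sunflower seeds only: max(17/2, 149/26) = 8.5 servings → $5.95.
lentils only: max(17/9, 149/39) = 3.821 servings → $3.82.
oats only: max(17/4, 149/23) = 6.478 servings → $2.92.
sunflower seeds + lentils with both tight: 4.346 servings and 0.9231 servings → $3.97.
sunflower seeds + oats with both tight: 3.534 servings and 2.483 servings → $3.59.
lentils + oats: intersection lies outside the first quadrant.
The minimum over all feasible corners is $2.92.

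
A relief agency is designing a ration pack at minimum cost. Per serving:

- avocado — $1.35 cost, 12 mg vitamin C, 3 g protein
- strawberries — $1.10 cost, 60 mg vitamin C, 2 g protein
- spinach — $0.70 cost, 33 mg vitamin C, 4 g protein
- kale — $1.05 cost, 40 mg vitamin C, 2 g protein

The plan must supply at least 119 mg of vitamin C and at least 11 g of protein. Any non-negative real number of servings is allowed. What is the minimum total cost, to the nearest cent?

An LP optimum is at a vertex; with two nutrient constraints at most two foods are used. Check each candidate.
avocado only: max(119/12, 11/3) = 9.917 servings → $13.39.
strawberries only: max(119/60, 11/2) = 5.5 servings → $6.05.
spinach only: max(119/33, 11/4) = 3.606 servings → $2.52.
kale only: max(119/40, 11/2) = 5.5 servings → $5.78.
avocado + strawberries with both tight: 2.705 servings and 1.442 servings → $5.24.
avocado + spinach with both targets exact would need a negative amount; discard.
avocado + kale with both tight: 2.104 servings and 2.344 servings → $5.30.
strawberries + spinach with both tight: 0.6494 servings and 2.425 servings → $2.41.
strawberries + kale: intersection lies outside the first quadrant.
spinach + kale with both tight: 2.149 servings and 1.202 servings → $2.77.
The minimum over all feasible corners is $2.41.

$2.41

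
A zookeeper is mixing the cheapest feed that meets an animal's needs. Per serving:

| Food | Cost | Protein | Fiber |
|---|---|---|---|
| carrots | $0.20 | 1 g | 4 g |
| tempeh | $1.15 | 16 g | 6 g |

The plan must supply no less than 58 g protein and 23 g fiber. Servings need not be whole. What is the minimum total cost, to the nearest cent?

$4.21

Compare the cost at each extreme point of the feasible region.
carrots only: max(58/1, 23/4) = 58 servings → $11.60.
tempeh only: max(58/16, 23/6) = 3.833 servings → $4.41.
carrots + tempeh with both tight: 0.3448 servings and 3.603 servings → $4.21.
Cheapest feasible corner: $4.21.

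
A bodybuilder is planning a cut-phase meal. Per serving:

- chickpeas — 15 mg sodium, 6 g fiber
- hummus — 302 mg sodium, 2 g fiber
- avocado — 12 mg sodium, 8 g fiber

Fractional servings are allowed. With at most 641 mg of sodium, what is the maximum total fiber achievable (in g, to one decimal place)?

Fiber per mg sodium: avocado 0.6667, chickpeas 0.4, hummus 0.006623.
With no serving limits, spend the whole sodium allowance on avocado: 641 mg / 12 mg × 8 g = 427.3 g.

427.3 g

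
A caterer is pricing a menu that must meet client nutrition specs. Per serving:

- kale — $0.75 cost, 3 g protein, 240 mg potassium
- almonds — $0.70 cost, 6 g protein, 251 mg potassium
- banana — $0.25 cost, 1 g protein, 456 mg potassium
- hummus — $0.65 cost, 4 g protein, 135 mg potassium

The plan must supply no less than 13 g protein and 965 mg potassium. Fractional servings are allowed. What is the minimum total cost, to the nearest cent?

$1.65

Two binding constraints pin down two serving amounts, so the optimal mix uses at most two foods. The candidates are each food alone (scaled to the tighter of protein/potassium) and each pair with both constraints tight.
kale only: max(13/3, 965/240) = 4.333 servings → $3.25.
almonds only: max(13/6, 965/251) = 3.845 servings → $2.69.
banana only: max(13/1, 965/456) = 13 servings → $3.25.
hummus only: max(13/4, 965/135) = 7.148 servings → $4.65.
kale + almonds with both tight: 3.678 servings and 0.3275 servings → $2.99.
kale + banana: intersection lies outside the first quadrant.
kale + hummus with both tight: 3.793 servings and 0.4054 servings → $3.11.
almonds + banana with both tight: 1.997 servings and 1.017 servings → $1.65.
almonds + hummus: the both-tight solution has a negative serving — not a feasible corner.
banana + hummus with both tight: 1.246 servings and 2.938 servings → $2.22.
So the least-cost plan costs $1.65.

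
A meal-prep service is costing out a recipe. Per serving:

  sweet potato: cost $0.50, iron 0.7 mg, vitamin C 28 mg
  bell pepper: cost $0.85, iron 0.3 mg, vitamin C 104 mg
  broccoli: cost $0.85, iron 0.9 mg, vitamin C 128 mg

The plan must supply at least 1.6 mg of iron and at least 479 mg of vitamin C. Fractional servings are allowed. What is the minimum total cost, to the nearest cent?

A basic optimal solution has at most two foods positive. Try each food alone and each pair with both targets met exactly.
sweet potato only: max(1.6/0.7, 479/28) = 17.11 servings → $8.55.
bell pepper only: max(1.6/0.3, 479/104) = 5.333 servings → $4.53.
broccoli only: max(1.6/0.9, 479/128) = 3.742 servings → $3.18.
sweet potato + bell pepper with both tight: 0.3525 servings and 4.511 servings → $4.01.
sweet potato + broccoli: the both-tight solution has a negative serving — not a feasible corner.
bell pepper + broccoli with both tight: 4.1 servings and 0.4112 servings → $3.83.
So the least-cost plan costs $3.18.

$3.18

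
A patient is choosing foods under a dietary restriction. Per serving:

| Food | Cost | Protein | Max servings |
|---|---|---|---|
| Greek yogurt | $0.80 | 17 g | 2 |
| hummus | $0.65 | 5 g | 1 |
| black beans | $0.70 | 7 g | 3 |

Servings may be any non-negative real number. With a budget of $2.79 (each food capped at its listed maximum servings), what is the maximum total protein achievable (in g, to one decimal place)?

Protein per dollar: Greek yogurt 21.25, black beans 10, hummus 7.692.
Take 2 servings of Greek yogurt: spends $1.60, +34.0 g protein (running total 34.0 g).
Take 1.7 servings of black beans: spends $1.19, +11.9 g protein (running total 45.9 g).
Filling greedily by protein-per-dollar is optimal for one linear limit, giving 45.9 g.

45.9 g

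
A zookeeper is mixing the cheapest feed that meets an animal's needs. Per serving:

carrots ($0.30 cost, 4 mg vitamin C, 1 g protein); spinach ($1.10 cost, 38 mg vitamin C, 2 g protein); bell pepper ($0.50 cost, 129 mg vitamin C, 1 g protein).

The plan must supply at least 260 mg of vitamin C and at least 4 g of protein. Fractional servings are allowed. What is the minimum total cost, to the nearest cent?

carrots only: max(260/4, 4/1) = 65 servings → $19.50.
spinach only: max(260/38, 4/2) = 6.842 servings → $7.53.
bell pepper only: max(260/129, 4/1) = 4 servings → $2.00.
carrots + spinach: intersection lies outside the first quadrant.
carrots + bell pepper with both tight: 2.048 servings and 1.952 servings → $1.59.
spinach + bell pepper with both tight: 1.164 servings and 1.673 servings → $2.12.
The minimum over all feasible corners is $1.59.

$1.59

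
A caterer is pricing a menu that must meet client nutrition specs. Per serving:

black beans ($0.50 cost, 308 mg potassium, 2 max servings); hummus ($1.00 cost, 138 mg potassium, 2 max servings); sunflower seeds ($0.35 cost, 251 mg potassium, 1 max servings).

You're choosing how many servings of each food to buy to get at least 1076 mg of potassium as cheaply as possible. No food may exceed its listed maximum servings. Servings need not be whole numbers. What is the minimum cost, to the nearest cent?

Cost per mg of potassium: sunflower seeds $0.0014, black beans $0.0016, hummus $0.0072.
Take 1 serving of sunflower seeds: +251.0 mg potassium for $0.35 (total $0.35, still need 825.0 mg).
Take 2 servings of black beans: +616.0 mg potassium for $1.00 (total $1.35, still need 209.0 mg).
Take 1.514 servings of hummus: +209.0 mg potassium for $1.51 (total $2.86, still need 0.0 mg).
Greedy by cheapest-per-mg is optimal for a single linear constraint, so the minimum cost is $2.86.

$2.86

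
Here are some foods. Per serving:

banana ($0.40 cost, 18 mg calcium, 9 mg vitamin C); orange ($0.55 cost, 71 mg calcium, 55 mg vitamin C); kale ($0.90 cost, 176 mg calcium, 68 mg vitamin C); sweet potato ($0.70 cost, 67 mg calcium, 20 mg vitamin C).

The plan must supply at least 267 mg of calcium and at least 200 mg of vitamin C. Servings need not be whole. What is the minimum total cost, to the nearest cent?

$2.02

banana only: max(267/18, 200/9) = 22.22 servings → $8.89.
orange only: max(267/71, 200/55) = 3.761 servings → $2.07.
kale only: max(267/176, 200/68) = 2.941 servings → $2.65.
sweet potato only: max(267/67, 200/20) = 10 servings → $7.00.
banana + orange with both tight: 1.382 servings and 3.41 servings → $2.43.
banana + kale: the both-tight solution has a negative serving — not a feasible corner.
banana + sweet potato with both targets exact would need a negative amount; discard.
orange + kale with both tight: 3.513 servings and 0.09996 servings → $2.02.
orange + sweet potato with both tight: 3.558 servings and 0.2141 servings → $2.11.
kale + sweet potato: the both-tight solution has a negative serving — not a feasible corner.
The minimum over all feasible corners is $2.02.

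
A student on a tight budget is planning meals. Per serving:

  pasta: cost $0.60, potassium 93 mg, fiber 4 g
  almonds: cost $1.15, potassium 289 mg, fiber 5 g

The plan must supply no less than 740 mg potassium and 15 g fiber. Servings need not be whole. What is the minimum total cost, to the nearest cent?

pasta only: max(740/93, 15/4) = 7.957 servings → $4.77.
almonds only: max(740/289, 15/5) = 3 servings → $3.45.
pasta + almonds with both tight: 0.919 servings and 2.265 servings → $3.16.
So the least-cost plan costs $3.16.

$3.16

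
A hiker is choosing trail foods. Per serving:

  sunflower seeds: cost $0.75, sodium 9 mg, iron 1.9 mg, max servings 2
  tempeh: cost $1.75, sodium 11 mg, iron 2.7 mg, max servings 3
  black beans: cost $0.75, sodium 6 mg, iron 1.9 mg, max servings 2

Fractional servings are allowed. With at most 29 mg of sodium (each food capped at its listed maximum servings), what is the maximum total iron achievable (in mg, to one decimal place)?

8.0 mg

Iron per mg sodium: black beans 0.3167, tempeh 0.2455, sunflower seeds 0.2111.
Take 2 servings of black beans: uses 12 mg sodium, +3.8 mg iron (running total 3.8 mg).
Take 1.545 servings of tempeh: uses 17 mg sodium, +4.2 mg iron (running total 8.0 mg).
Greedy by best ratio exhausts the sodium allowance optimally: 8.0 mg.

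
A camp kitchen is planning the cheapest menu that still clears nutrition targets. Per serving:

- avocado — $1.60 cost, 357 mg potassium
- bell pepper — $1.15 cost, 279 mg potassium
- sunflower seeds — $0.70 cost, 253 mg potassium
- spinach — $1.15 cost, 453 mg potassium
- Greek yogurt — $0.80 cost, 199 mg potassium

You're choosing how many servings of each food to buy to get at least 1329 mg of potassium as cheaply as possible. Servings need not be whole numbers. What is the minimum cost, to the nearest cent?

$3.37

Cost per mg of potassium: spinach $0.0025, sunflower seeds $0.0028, Greek yogurt $0.0040, bell pepper $0.0041, avocado $0.0045.
With no serving limits, use only spinach: 1329 mg / 453 mg = 2.934 servings × $1.15 = $3.37.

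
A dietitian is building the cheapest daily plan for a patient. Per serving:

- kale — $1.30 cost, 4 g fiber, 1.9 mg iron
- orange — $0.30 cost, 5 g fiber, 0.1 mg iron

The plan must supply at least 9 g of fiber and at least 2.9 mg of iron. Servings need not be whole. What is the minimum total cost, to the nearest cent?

$2.12

At the optimum either one food covers both requirements or two foods hit both targets exactly; no other combination can be cheaper.
kale only: max(9/4, 2.9/1.9) = 2.25 servings → $2.92.
orange only: max(9/5, 2.9/0.1) = 29 servings → $8.70.
kale + orange with both tight: 1.495 servings and 0.6044 servings → $2.12.
Cheapest feasible corner: $2.12.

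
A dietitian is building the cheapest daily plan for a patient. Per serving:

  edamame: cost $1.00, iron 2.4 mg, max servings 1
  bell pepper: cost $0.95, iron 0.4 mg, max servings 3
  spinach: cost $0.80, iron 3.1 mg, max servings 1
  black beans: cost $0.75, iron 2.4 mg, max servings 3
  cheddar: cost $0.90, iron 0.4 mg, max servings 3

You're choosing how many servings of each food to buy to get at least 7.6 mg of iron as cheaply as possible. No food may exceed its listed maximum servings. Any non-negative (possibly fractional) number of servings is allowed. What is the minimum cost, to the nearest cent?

$2.21

Cost per mg of iron: spinach $0.2581, black beans $0.3125, edamame $0.4167, cheddar $2.2500, bell pepper $2.3750.
Take 1 serving of spinach: +3.1 mg iron for $0.80 (total $0.80, still need 4.5 mg).
Take 1.875 servings of black beans: +4.5 mg iron for $1.41 (total $2.21, still need 0.0 mg).
Greedy by cheapest-per-mg is optimal for a single linear constraint, so the minimum cost is $2.21.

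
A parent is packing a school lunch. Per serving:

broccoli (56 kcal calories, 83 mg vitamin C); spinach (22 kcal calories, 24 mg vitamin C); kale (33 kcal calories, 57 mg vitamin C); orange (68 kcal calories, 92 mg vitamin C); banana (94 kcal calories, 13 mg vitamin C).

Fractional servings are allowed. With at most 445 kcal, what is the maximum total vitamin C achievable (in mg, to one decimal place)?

768.6 mg

Vitamin C per kcal: kale 1.727, broccoli 1.482, orange 1.353, spinach 1.091, banana 0.1383.
With no serving limits, spend the whole calories allowance on kale: 445 kcal / 33 kcal × 57 mg = 768.6 mg.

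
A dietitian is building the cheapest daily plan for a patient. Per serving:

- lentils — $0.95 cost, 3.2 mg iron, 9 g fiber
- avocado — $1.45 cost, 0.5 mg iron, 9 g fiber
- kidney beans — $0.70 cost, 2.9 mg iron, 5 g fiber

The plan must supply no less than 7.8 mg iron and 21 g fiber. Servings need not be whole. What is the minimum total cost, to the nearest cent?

$2.27

An LP optimum is at a vertex; with two nutrient constraints at most two foods are used. Check each candidate.
lentils only: max(7.8/3.2, 21/9) = 2.438 servings → $2.32.
avocado only: max(7.8/0.5, 21/9) = 15.6 servings → $22.62.
kidney beans only: max(7.8/2.9, 21/5) = 4.2 servings → $2.94.
lentils + avocado: the both-tight solution has a negative serving — not a feasible corner.
lentils + kidney beans with both tight: 2.168 servings and 0.297 servings → $2.27.
avocado + kidney beans with both tight: 0.928 servings and 2.53 servings → $3.12.
Cheapest feasible corner: $2.27.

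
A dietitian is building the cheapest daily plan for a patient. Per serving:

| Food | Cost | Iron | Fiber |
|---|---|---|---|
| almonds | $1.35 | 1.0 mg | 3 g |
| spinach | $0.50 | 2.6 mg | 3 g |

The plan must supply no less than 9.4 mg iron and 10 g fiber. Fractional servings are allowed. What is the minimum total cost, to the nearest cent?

$1.81

With two linear requirements the optimum uses one or two foods; enumerate the corners.
almonds only: max(9.4/1.0, 10/3) = 9.4 servings → $12.69.
spinach only: max(9.4/2.6, 10/3) = 3.615 servings → $1.81.
almonds + spinach: the both-tight solution has a negative serving — not a feasible corner.
Cheapest feasible corner: $1.81.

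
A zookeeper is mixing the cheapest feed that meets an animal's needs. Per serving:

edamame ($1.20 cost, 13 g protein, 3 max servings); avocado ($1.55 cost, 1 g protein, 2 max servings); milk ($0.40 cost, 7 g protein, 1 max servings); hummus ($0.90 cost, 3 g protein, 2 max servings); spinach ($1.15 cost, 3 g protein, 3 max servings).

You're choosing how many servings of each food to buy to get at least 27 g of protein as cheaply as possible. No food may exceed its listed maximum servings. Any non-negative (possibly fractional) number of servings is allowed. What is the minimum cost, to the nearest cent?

$2.25

Cost per g of protein: milk $0.0571, edamame $0.0923, hummus $0.3000, spinach $0.3833, avocado $1.5500.
Take 1 serving of milk: +7.0 g protein for $0.40 (total $0.40, still need 20.0 g).
Take 1.538 servings of edamame: +20.0 g protein for $1.85 (total $2.25, still need 0.0 g).
Greedy by cheapest-per-g is optimal for a single linear constraint, so the minimum cost is $2.25.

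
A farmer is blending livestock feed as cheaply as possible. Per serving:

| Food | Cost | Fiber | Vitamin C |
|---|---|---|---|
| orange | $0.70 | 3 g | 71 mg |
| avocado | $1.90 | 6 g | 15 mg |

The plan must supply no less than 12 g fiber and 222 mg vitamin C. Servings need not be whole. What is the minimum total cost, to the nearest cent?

$2.80

For a min-cost LP with two ≥-constraints, a basic feasible solution has at most two positive variables.
orange only: max(12/3, 222/71) = 4 servings → $2.80.
avocado only: max(12/6, 222/15) = 14.8 servings → $28.12.
orange + avocado with both tight: 3.024 servings and 0.4882 servings → $3.04.
The minimum over all feasible corners is $2.80.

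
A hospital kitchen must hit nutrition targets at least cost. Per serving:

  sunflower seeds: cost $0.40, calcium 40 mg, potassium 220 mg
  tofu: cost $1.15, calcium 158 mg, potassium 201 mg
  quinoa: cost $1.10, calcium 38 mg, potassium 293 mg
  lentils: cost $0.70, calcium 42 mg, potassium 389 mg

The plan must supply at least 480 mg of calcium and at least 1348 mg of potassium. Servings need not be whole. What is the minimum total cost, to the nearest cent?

At the optimum either one food covers both requirements or two foods hit both targets exactly; no other combination can be cheaper.
sunflower seeds only: max(480/40, 1348/220) = 12 servings → $4.80.
tofu only: max(480/158, 1348/201) = 6.706 servings → $7.71.
quinoa only: max(480/38, 1348/293) = 12.63 servings → $13.89.
lentils only: max(480/42, 1348/389) = 11.43 servings → $8.00.
sunflower seeds + tofu with both tight: 4.36 servings and 1.934 servings → $3.97.
sunflower seeds + quinoa: intersection lies outside the first quadrant.
sunflower seeds + lentils with both targets exact would need a negative amount; discard.
tofu + quinoa with both tight: 2.313 servings and 3.014 servings → $5.98.
tofu + lentils with both tight: 2.454 servings and 2.197 servings → $4.36.
quinoa + lentils: the both-tight solution has a negative serving — not a feasible corner.
Cheapest feasible corner: $3.97.

$3.97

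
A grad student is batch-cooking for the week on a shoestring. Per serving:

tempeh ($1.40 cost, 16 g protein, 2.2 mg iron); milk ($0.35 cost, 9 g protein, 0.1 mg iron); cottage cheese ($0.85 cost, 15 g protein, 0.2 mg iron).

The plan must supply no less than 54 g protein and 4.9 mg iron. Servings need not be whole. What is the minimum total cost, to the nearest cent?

Two binding constraints pin down two serving amounts, so the optimal mix uses at most two foods. The candidates are each food alone (scaled to the tighter of protein/iron) and each pair with both constraints tight.
tempeh only: max(54/16, 4.9/2.2) = 3.375 servings → $4.72.
milk only: max(54/9, 4.9/0.1) = 49 servings → $17.15.
cottage cheese only: max(54/15, 4.9/0.2) = 24.5 servings → $20.82.
tempeh + milk with both tight: 2.126 servings and 2.22 servings → $3.75.
tempeh + cottage cheese with both tight: 2.104 servings and 1.356 servings → $4.10.
milk + cottage cheese with both targets exact would need a negative amount; discard.
Cheapest feasible corner: $3.75.

$3.75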